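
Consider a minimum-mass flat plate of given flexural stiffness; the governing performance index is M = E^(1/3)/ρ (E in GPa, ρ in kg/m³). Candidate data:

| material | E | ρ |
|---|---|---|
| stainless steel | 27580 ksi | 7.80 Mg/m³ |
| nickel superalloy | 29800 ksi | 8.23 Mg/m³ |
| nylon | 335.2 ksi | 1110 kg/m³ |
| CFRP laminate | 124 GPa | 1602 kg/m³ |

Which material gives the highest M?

CFRP laminate

Putting every candidate on a common basis:
  stainless steel: E = 190.2 GPa, ρ = 7800 kg/m³
  nickel superalloy: E = 205.5 GPa, ρ = 8230 kg/m³
  nylon: E = 2.311 GPa, ρ = 1110 kg/m³
  CFRP laminate: E = 124.0 GPa, ρ = 1602 kg/m³
  CFRP laminate: M = 3.11×10⁻³
  nylon: M = 1.19×10⁻³
  stainless steel: M = 0.737×10⁻³
  nickel superalloy: M = 0.717×10⁻³
CFRP laminate ranks first.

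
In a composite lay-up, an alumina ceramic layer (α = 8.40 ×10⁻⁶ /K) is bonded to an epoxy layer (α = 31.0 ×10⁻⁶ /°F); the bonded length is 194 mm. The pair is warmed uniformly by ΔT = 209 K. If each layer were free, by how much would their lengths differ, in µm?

epoxy: α = 31.0×10⁻⁶/°F × 9/5 = 55.8×10⁻⁶/K.
Δα = |8.40 − 55.8|×10⁻⁶/K = 47.4×10⁻⁶/K.
ΔL_mismatch = Δα·L·ΔT = 47.4×10⁻⁶ × 194.0 mm × 209.0 K = 1920 µm.

1920 µm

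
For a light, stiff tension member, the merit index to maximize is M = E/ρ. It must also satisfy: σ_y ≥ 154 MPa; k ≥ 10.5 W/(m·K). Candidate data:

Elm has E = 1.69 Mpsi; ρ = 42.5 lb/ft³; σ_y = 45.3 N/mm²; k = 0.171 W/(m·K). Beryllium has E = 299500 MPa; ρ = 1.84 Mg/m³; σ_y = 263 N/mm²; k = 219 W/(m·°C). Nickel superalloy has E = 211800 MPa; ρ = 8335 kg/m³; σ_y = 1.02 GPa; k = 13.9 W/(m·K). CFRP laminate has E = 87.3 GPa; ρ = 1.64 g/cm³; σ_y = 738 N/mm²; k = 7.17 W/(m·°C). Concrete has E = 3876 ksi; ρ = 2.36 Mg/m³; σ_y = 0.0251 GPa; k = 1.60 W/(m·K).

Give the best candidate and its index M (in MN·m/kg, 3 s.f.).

beryllium, M = 163 MN·m/kg

Screen on constraints: σ_y ≥ 154 MPa; k ≥ 10.5 W/(m·K). Survivors: beryllium, nickel superalloy.
Convert each candidate to consistent units, then evaluate M:
  beryllium: E = 299.5 GPa, ρ = 1840 kg/m³
  nickel superalloy: E = 211.8 GPa, ρ = 8335 kg/m³
  beryllium: M = 163 MN·m/kg
  nickel superalloy: M = 25.4 MN·m/kg
Beryllium has the largest M.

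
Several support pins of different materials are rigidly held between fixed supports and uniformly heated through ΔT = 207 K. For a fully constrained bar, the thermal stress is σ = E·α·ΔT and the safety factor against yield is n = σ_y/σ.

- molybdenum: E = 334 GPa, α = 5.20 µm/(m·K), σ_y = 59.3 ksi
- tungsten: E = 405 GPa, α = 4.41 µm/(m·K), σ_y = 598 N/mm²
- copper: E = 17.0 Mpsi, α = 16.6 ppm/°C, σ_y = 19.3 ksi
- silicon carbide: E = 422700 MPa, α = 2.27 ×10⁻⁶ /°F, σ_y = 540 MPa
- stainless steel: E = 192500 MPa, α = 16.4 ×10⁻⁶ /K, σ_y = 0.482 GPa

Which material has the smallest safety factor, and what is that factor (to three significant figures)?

copper, n = 0.330

In consistent units (E in GPa, α in ×10⁻⁶/K, σ_y in MPa):
  molybdenum: E = 334.0, α = 5.20, σ_y = 408.9 → σ = 360 MPa, n = 1.14
  tungsten: E = 405.0, α = 4.41, σ_y = 598.0 → σ = 370 MPa, n = 1.62
  copper: E = 117.2, α = 16.6, σ_y = 133.1 → σ = 403 MPa, n = 0.330
  silicon carbide: E = 422.7, α = 4.09, σ_y = 540.0 → σ = 358 MPa, n = 1.51
  stainless steel: E = 192.5, α = 16.4, σ_y = 482.0 → σ = 653 MPa, n = 0.738
Smallest n: copper with n = 0.330.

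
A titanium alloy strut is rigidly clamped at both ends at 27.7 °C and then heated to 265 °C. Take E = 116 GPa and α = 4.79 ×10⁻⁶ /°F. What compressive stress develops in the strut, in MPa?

α = 4.79×10⁻⁶/°F × 9/5 = 8.62×10⁻⁶/K.
ΔT = 237.3 K. Constrained thermal stress σ = E·α·ΔT = 116.0×10³ MPa × 8.62×10⁻⁶ × 237.3 = 237 MPa (compressive).

237 MPa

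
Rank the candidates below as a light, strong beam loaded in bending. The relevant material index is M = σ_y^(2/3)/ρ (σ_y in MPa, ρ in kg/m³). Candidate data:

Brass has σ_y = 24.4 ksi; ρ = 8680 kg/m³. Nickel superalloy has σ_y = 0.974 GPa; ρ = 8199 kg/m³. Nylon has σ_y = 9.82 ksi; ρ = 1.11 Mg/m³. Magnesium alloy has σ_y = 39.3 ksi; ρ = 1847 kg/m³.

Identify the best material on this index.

Convert each candidate to consistent units, then evaluate M:
  brass: σ_y = 168.2 MPa, ρ = 8680 kg/m³
  nickel superalloy: σ_y = 974.0 MPa, ρ = 8199 kg/m³
  nylon: σ_y = 67.71 MPa, ρ = 1110 kg/m³
  magnesium alloy: σ_y = 271.0 MPa, ρ = 1847 kg/m³
  magnesium alloy: M = 22.7×10⁻³
  nylon: M = 15.0×10⁻³
  nickel superalloy: M = 12.0×10⁻³
  brass: M = 3.51×10⁻³
Magnesium alloy ranks first.

magnesium alloy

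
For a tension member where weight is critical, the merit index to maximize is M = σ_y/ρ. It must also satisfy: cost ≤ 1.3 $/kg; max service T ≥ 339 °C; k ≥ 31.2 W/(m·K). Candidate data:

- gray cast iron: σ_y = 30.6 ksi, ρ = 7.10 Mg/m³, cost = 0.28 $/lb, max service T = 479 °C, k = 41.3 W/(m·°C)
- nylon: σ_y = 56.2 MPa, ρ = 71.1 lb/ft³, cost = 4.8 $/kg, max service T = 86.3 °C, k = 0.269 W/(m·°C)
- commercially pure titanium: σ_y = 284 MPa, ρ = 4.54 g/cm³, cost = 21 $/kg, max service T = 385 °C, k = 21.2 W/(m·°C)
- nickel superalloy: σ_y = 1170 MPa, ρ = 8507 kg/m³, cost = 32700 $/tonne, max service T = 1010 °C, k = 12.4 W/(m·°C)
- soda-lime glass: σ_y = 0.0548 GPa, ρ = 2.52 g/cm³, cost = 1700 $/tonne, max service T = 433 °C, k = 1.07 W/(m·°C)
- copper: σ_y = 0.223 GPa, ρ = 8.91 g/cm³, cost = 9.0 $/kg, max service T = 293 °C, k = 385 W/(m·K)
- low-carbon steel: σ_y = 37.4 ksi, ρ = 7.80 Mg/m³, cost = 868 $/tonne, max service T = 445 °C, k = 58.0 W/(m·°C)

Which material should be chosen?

low-carbon steel

Screen on constraints: cost ≤ 1.3 $/kg; max service T ≥ 339 °C; k ≥ 31.2 W/(m·K). Survivors: gray cast iron, low-carbon steel.
Normalizing units and computing the index:
  gray cast iron: σ_y = 211.0 MPa, ρ = 7100 kg/m³
  low-carbon steel: σ_y = 257.9 MPa, ρ = 7800 kg/m³
  low-carbon steel: M = 33.1 kN·m/kg
  gray cast iron: M = 29.7 kN·m/kg
Highest index: low-carbon steel.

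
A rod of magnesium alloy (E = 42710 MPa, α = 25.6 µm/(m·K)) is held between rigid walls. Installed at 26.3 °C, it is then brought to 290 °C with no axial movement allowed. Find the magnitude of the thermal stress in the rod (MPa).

288 MPa

E = 42710 MPa = 42.71 GPa.
ΔT = 263.7 K. Constrained thermal stress σ = E·α·ΔT = 42.71×10³ MPa × 25.6×10⁻⁶ × 263.7 = 288 MPa (compressive).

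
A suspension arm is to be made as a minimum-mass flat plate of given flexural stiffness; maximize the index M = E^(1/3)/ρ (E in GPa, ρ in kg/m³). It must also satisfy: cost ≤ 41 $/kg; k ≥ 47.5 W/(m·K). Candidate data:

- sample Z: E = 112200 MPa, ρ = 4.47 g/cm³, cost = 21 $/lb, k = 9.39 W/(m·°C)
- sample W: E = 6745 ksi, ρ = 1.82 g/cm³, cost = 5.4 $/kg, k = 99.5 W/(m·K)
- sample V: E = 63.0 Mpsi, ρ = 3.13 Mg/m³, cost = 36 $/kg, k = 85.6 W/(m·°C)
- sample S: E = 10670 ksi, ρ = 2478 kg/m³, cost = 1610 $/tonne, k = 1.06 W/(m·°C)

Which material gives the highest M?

sample V

Screen on constraints: cost ≤ 41 $/kg; k ≥ 47.5 W/(m·K). Survivors: sample W, sample V.
Normalizing units and computing the index:
  sample W: E = 46.51 GPa, ρ = 1820 kg/m³
  sample V: E = 434.4 GPa, ρ = 3130 kg/m³
  sample V: M = 2.42×10⁻³
  sample W: M = 1.98×10⁻³
Sample V ranks first.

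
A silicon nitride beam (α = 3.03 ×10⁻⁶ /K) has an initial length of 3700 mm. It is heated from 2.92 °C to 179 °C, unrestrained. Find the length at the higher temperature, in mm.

ΔT = 179 − 2.92 = 176.1 K.
ΔL = α·L₀·ΔT = 3.03×10⁻⁶ × 3700 mm × 176.1 K = 1.97 mm.
L = L₀ + ΔL = 3700 + 1.97 = 3702.0 mm.

3702.0 mm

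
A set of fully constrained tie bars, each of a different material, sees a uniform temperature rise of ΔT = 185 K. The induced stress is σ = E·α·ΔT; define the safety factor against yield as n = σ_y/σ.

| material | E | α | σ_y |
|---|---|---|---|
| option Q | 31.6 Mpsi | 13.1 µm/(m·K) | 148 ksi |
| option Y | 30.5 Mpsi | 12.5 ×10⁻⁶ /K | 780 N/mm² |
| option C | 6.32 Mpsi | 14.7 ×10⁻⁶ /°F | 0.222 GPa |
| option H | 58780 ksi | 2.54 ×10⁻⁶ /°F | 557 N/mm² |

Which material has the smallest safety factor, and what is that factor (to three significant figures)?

In consistent units (E in GPa, α in ×10⁻⁶/K, σ_y in MPa):
  option Q: E = 217.9, α = 13.1, σ_y = 1020 → σ = 528 MPa, n = 1.93
  option Y: E = 210.3, α = 12.5, σ_y = 780.0 → σ = 486 MPa, n = 1.60
  option C: E = 43.57, α = 26.5, σ_y = 222.0 → σ = 213 MPa, n = 1.04
  option H: E = 405.3, α = 4.57, σ_y = 557.0 → σ = 343 MPa, n = 1.62
The minimum is option C at n = 1.04.

option C, n = 1.04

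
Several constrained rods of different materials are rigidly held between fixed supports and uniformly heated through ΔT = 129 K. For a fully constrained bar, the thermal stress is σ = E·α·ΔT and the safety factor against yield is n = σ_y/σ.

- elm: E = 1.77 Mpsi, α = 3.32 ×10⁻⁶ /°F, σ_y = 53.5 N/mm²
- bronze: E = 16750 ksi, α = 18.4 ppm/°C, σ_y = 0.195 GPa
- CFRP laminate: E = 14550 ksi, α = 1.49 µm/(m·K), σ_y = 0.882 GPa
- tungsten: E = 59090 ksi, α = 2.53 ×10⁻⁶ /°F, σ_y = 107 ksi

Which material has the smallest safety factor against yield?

bronze

With everything in SI (GPa, ×10⁻⁶/K, MPa):
  elm: E = 12.20, α = 5.98, σ_y = 53.50 → σ = 9.41 MPa, n = 5.69
  bronze: E = 115.5, α = 18.4, σ_y = 195.0 → σ = 274 MPa, n = 0.711
  CFRP laminate: E = 100.3, α = 1.49, σ_y = 882.0 → σ = 19.3 MPa, n = 45.7
  tungsten: E = 407.4, α = 4.55, σ_y = 737.7 → σ = 239 MPa, n = 3.08
Smallest n: bronze with n = 0.711.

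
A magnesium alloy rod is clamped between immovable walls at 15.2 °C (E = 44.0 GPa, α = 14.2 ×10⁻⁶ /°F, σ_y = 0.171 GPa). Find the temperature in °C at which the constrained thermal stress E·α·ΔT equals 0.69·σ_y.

120 °C

α = 14.2×10⁻⁶/°F × 9/5 = 25.6×10⁻⁶/K.
σ_y = 0.171 GPa = 171.0 MPa.
E·α·ΔT = 118.0 MPa ⇒ ΔT = 118.0 / (44.00×10³ × 25.6×10⁻⁶) = 104.9 K.
T = 15.2 + 104.9 = 120.1 °C.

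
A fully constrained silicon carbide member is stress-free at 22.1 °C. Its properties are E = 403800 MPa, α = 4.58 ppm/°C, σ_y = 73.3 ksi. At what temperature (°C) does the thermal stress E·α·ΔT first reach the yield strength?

E = 403800 MPa = 403.8 GPa.
σ_y = 73.3 ksi = 505.4 MPa.
E·α·ΔT = 505.4 MPa ⇒ ΔT = 505.4 / (403.8×10³ × 4.58×10⁻⁶) = 273.3 K.
T = 22.1 + 273.3 = 295.4 °C.

295 °C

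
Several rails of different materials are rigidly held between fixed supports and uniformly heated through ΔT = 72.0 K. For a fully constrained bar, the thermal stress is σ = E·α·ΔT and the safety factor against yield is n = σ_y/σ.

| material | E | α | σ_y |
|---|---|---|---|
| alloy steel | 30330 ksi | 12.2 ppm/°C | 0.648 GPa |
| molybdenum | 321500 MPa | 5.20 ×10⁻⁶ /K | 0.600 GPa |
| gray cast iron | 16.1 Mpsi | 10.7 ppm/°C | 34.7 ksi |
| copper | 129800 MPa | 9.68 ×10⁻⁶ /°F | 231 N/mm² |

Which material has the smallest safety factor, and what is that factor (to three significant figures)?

copper, n = 1.42

Per material, after unit conversion:
  alloy steel: E = 209.1, α = 12.2, σ_y = 648.0 → σ = 184 MPa, n = 3.53
  molybdenum: E = 321.5, α = 5.20, σ_y = 600.0 → σ = 120 MPa, n = 4.98
  gray cast iron: E = 111.0, α = 10.7, σ_y = 239.2 → σ = 85.5 MPa, n = 2.80
  copper: E = 129.8, α = 17.4, σ_y = 231.0 → σ = 163 MPa, n = 1.42
Copper has the lowest safety factor, n = 1.42.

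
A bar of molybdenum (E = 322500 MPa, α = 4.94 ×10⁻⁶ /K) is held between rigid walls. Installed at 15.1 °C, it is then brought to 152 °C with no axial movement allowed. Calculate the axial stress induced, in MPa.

E = 322500 MPa = 322.5 GPa.
ΔT = 136.9 K. Constrained thermal stress σ = E·α·ΔT = 322.5×10³ MPa × 4.94×10⁻⁶ × 136.9 = 218 MPa (compressive).

218 MPa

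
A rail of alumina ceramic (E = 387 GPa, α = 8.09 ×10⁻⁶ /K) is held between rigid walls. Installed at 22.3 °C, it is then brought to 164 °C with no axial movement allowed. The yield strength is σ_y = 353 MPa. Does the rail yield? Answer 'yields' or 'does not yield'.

yields

ΔT = 141.7 K. Constrained thermal stress σ = E·α·ΔT = 387.0×10³ MPa × 8.09×10⁻⁶ × 141.7 = 444 MPa (compressive).
Compare to σ_y = 353 MPa: σ ≥ σ_y, so it yields.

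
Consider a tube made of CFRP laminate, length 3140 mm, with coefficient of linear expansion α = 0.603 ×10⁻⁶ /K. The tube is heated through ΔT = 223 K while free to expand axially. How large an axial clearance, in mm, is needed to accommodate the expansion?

ΔL = α·L₀·ΔT = 0.603×10⁻⁶ × 3140 mm × 223.0 K = 0.422 mm.

0.422 mm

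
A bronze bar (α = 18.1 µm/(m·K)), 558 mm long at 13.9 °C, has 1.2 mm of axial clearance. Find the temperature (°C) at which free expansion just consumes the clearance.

133 °C

α·L₀·ΔT = 1.2 mm ⇒ ΔT = 1.2 / (18.1×10⁻⁶ × 558.0) = 118.8 K.
T = 13.9 + 118.8 = 132.7 °C.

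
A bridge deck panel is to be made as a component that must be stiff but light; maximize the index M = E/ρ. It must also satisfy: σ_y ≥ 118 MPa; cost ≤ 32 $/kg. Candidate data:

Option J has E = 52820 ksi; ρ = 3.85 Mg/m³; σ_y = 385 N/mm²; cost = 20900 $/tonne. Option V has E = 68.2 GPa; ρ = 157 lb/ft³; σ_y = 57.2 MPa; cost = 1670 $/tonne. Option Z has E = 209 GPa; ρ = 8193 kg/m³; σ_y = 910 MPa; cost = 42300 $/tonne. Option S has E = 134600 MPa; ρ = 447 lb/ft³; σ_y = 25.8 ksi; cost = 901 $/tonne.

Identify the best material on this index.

option J

Screen on constraints: σ_y ≥ 118 MPa; cost ≤ 32 $/kg. Survivors: option J, option S.
Putting every candidate on a common basis:
  option J: E = 364.2 GPa, ρ = 3850 kg/m³
  option S: E = 134.6 GPa, ρ = 7160 kg/m³
  option J: M = 94.6 MN·m/kg
  option S: M = 18.8 MN·m/kg
Option J ranks first.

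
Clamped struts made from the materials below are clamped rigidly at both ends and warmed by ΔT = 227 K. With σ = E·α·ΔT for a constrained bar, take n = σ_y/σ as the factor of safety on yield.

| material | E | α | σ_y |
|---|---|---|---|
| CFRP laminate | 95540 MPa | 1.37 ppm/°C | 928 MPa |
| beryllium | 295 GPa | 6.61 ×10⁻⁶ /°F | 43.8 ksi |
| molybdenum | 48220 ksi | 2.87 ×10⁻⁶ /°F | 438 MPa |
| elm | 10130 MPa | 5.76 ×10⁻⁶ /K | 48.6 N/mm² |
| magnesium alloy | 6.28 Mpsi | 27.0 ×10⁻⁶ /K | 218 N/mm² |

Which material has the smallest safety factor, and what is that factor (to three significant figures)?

beryllium, n = 0.379

Converting E to GPa, α to ×10⁻⁶/K, σ_y to MPa, then σ and n for each:
  CFRP laminate: E = 95.54, α = 1.37, σ_y = 928.0 → σ = 29.7 MPa, n = 31.2
  beryllium: E = 295.0, α = 11.9, σ_y = 302.0 → σ = 797 MPa, n = 0.379
  molybdenum: E = 332.5, α = 5.17, σ_y = 438.0 → σ = 390 MPa, n = 1.12
  elm: E = 10.13, α = 5.76, σ_y = 48.60 → σ = 13.2 MPa, n = 3.67
  magnesium alloy: E = 43.30, α = 27.0, σ_y = 218.0 → σ = 265 MPa, n = 0.821
The minimum is beryllium at n = 0.379.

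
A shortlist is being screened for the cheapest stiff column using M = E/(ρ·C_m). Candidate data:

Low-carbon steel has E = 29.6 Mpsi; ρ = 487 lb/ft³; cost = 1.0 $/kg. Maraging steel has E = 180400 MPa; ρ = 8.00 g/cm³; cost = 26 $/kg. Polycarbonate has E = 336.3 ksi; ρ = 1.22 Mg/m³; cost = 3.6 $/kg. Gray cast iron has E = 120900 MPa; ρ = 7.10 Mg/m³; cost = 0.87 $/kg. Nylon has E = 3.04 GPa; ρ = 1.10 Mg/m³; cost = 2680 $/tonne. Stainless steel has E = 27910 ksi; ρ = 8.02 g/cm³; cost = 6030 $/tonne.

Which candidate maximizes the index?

Putting every candidate on a common basis:
  low-carbon steel: E = 204.1 GPa, ρ = 7801 kg/m³, cost = 1.000 $/kg
  maraging steel: E = 180.4 GPa, ρ = 8000 kg/m³, cost = 26.00 $/kg
  polycarbonate: E = 2.319 GPa, ρ = 1220 kg/m³, cost = 3.600 $/kg
  gray cast iron: E = 120.9 GPa, ρ = 7100 kg/m³, cost = 0.8700 $/kg
  nylon: E = 3.040 GPa, ρ = 1100 kg/m³, cost = 2.680 $/kg
  stainless steel: E = 192.4 GPa, ρ = 8020 kg/m³, cost = 6.030 $/kg
  low-carbon steel: M = 26.2 MN·m per $
  gray cast iron: M = 19.6 MN·m per $
  stainless steel: M = 3.98 MN·m per $
  nylon: M = 1.03 MN·m per $
  maraging steel: M = 0.867 MN·m per $
  polycarbonate: M = 0.528 MN·m per $
Low-carbon steel ranks first.

low-carbon steel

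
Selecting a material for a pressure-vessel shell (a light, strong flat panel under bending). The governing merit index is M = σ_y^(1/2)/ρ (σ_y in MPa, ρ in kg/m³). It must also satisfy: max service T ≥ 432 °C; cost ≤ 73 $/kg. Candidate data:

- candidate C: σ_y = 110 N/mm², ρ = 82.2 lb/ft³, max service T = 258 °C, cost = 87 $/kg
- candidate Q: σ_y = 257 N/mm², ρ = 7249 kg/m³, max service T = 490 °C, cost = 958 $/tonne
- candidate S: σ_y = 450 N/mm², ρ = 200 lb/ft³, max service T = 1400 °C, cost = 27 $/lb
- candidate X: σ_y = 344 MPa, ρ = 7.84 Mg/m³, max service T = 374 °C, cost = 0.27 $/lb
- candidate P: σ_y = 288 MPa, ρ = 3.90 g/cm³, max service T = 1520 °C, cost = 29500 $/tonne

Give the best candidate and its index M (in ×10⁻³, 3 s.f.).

Screen on constraints: max service T ≥ 432 °C; cost ≤ 73 $/kg. Survivors: candidate Q, candidate S, candidate P.
After converting to SI:
  candidate Q: σ_y = 257.0 MPa, ρ = 7249 kg/m³
  candidate S: σ_y = 450.0 MPa, ρ = 3204 kg/m³
  candidate P: σ_y = 288.0 MPa, ρ = 3900 kg/m³
  candidate S: M = 6.62×10⁻³
  candidate P: M = 4.35×10⁻³
  candidate Q: M = 2.21×10⁻³
Candidate S ranks first.

candidate S, M = 6.62×10⁻³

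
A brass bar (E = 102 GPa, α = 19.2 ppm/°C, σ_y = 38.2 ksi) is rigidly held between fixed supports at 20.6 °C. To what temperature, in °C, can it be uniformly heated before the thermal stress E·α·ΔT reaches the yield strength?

155 °C

σ_y = 38.2 ksi = 263.4 MPa.
E·α·ΔT = 263.4 MPa ⇒ ΔT = 263.4 / (102.0×10³ × 19.2×10⁻⁶) = 134.5 K.
T = 20.6 + 134.5 = 155.1 °C.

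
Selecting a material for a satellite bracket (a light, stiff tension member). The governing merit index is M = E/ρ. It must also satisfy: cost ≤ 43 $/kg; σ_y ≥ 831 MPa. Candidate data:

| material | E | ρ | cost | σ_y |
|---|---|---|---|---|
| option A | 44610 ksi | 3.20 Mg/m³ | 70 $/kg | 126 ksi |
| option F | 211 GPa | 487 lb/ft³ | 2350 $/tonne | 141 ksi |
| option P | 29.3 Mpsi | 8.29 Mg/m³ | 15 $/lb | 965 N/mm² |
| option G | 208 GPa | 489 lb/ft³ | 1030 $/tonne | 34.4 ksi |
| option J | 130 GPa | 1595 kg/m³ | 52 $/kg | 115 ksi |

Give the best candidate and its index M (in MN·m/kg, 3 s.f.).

Screen on constraints: cost ≤ 43 $/kg; σ_y ≥ 831 MPa. Survivors: option F, option P.
In SI units:
  option F: E = 211.0 GPa, ρ = 7801 kg/m³
  option P: E = 202.0 GPa, ρ = 8290 kg/m³
  option F: M = 27.0 MN·m/kg
  option P: M = 24.4 MN·m/kg
Option F has the largest M.

option F, M = 27.0 MN·m/kg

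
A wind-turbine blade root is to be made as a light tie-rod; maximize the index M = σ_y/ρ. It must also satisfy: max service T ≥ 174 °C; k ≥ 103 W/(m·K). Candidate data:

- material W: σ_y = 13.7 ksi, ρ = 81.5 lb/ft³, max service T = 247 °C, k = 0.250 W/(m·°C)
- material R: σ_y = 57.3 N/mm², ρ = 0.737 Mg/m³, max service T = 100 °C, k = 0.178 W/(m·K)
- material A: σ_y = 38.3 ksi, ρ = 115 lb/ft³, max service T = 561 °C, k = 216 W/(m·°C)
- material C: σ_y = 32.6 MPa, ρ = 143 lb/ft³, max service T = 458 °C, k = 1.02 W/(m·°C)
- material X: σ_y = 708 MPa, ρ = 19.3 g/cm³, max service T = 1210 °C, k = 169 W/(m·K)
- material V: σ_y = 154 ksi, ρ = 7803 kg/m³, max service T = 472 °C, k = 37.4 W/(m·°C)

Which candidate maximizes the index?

material A

Screen on constraints: max service T ≥ 174 °C; k ≥ 103 W/(m·K). Survivors: material A, material X.
Convert each candidate to consistent units, then evaluate M:
  material A: σ_y = 264.1 MPa, ρ = 1842 kg/m³
  material X: σ_y = 708.0 MPa, ρ = 19300 kg/m³
  material A: M = 143 kN·m/kg
  material X: M = 36.7 kN·m/kg
Material A ranks first.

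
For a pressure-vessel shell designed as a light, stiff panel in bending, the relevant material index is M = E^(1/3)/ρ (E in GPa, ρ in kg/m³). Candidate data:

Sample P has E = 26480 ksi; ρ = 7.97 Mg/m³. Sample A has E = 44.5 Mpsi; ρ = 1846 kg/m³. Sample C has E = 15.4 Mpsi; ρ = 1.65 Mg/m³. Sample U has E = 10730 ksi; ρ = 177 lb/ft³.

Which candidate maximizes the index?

In SI units:
  sample P: E = 182.6 GPa, ρ = 7970 kg/m³
  sample A: E = 306.8 GPa, ρ = 1846 kg/m³
  sample C: E = 106.2 GPa, ρ = 1650 kg/m³
  sample U: E = 73.98 GPa, ρ = 2835 kg/m³
  sample A: M = 3.65×10⁻³
  sample C: M = 2.87×10⁻³
  sample U: M = 1.48×10⁻³
  sample P: M = 0.712×10⁻³
Sample A ranks first.

sample A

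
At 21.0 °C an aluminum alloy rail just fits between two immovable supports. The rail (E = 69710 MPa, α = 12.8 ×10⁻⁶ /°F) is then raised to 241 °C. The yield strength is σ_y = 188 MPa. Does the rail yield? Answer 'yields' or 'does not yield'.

yields

E = 69710 MPa = 69.71 GPa.
α = 12.8×10⁻⁶/°F × 9/5 = 23.0×10⁻⁶/K.
ΔT = 220.0 K. Constrained thermal stress σ = E·α·ΔT = 69.71×10³ MPa × 23.0×10⁻⁶ × 220.0 = 353 MPa (compressive).
Compare to σ_y = 188 MPa: σ ≥ σ_y, so it yields.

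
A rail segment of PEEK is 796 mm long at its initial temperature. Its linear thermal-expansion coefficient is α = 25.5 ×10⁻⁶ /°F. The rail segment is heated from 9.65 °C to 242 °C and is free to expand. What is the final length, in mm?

804.49 mm

Convert α: 25.5×10⁻⁶/°F × (9/5) = 45.9×10⁻⁶/K.
ΔT = 242 − 9.65 = 232.3 K.
ΔL = α·L₀·ΔT = 45.9×10⁻⁶ × 796 mm × 232.3 K = 8.49 mm.
L = L₀ + ΔL = 796 + 8.49 = 804.49 mm.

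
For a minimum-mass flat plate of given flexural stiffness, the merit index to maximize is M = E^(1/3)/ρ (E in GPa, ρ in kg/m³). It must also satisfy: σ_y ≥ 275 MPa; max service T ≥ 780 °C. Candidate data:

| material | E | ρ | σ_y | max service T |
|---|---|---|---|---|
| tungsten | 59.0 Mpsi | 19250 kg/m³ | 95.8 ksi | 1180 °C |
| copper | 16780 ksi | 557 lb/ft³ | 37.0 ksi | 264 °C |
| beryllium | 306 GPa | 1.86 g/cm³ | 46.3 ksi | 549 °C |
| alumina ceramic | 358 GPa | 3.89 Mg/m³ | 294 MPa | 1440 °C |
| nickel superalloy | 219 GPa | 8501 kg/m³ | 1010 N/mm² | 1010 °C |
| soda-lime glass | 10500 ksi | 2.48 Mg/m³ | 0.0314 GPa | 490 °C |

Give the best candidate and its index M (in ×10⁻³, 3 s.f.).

Screen on constraints: σ_y ≥ 275 MPa; max service T ≥ 780 °C. Survivors: tungsten, alumina ceramic, nickel superalloy.
Convert each candidate to consistent units, then evaluate M:
  tungsten: E = 406.8 GPa, ρ = 19250 kg/m³
  alumina ceramic: E = 358.0 GPa, ρ = 3890 kg/m³
  nickel superalloy: E = 219.0 GPa, ρ = 8501 kg/m³
  alumina ceramic: M = 1.83×10⁻³
  nickel superalloy: M = 0.709×10⁻³
  tungsten: M = 0.385×10⁻³
Alumina ceramic ranks first.

alumina ceramic, M = 1.83×10⁻³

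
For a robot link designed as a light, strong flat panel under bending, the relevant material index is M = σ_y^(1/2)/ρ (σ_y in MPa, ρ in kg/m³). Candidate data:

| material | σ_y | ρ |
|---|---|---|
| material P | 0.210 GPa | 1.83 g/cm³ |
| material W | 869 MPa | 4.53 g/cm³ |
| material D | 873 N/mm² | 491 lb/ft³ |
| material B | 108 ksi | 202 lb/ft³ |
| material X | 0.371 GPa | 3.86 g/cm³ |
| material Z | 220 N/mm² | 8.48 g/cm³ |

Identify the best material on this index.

Convert each candidate to consistent units, then evaluate M:
  material P: σ_y = 210.0 MPa, ρ = 1830 kg/m³
  material W: σ_y = 869.0 MPa, ρ = 4530 kg/m³
  material D: σ_y = 873.0 MPa, ρ = 7865 kg/m³
  material B: σ_y = 744.6 MPa, ρ = 3236 kg/m³
  material X: σ_y = 371.0 MPa, ρ = 3860 kg/m³
  material Z: σ_y = 220.0 MPa, ρ = 8480 kg/m³
  material B: M = 8.43×10⁻³
  material P: M = 7.92×10⁻³
  material W: M = 6.51×10⁻³
  material X: M = 4.99×10⁻³
  material D: M = 3.76×10⁻³
  material Z: M = 1.75×10⁻³
Highest index: material B.

material B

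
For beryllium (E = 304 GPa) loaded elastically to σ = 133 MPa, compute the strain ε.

4.38×10⁻⁴

ε = σ/E = 133 / 304000 = 4.38×10⁻⁴.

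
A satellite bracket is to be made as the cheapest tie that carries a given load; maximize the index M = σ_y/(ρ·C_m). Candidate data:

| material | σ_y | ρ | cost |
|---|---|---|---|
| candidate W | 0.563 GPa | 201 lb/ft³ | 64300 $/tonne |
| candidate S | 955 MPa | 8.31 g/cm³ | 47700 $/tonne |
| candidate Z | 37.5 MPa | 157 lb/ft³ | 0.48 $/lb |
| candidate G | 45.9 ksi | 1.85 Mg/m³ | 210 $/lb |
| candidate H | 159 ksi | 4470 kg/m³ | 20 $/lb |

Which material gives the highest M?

candidate Z

Convert each candidate to consistent units, then evaluate M:
  candidate W: σ_y = 563.0 MPa, ρ = 3220 kg/m³, cost = 64.30 $/kg
  candidate S: σ_y = 955.0 MPa, ρ = 8310 kg/m³, cost = 47.70 $/kg
  candidate Z: σ_y = 37.50 MPa, ρ = 2515 kg/m³, cost = 1.058 $/kg
  candidate G: σ_y = 316.5 MPa, ρ = 1850 kg/m³, cost = 463.0 $/kg
  candidate H: σ_y = 1096 MPa, ρ = 4470 kg/m³, cost = 44.09 $/kg
  candidate Z: M = 14.1 kN·m per $
  candidate H: M = 5.56 kN·m per $
  candidate W: M = 2.72 kN·m per $
  candidate S: M = 2.41 kN·m per $
  candidate G: M = 0.369 kN·m per $
The maximum is for candidate Z.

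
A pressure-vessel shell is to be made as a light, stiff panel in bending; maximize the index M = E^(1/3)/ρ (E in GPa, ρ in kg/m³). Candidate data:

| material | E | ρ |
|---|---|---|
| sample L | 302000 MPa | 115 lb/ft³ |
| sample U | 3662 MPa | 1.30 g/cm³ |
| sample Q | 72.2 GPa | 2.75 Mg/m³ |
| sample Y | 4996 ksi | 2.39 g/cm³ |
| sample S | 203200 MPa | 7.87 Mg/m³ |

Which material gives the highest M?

sample L

Putting every candidate on a common basis:
  sample L: E = 302.0 GPa, ρ = 1842 kg/m³
  sample U: E = 3.662 GPa, ρ = 1300 kg/m³
  sample Q: E = 72.20 GPa, ρ = 2750 kg/m³
  sample Y: E = 34.45 GPa, ρ = 2390 kg/m³
  sample S: E = 203.2 GPa, ρ = 7870 kg/m³
  sample L: M = 3.64×10⁻³
  sample Q: M = 1.51×10⁻³
  sample Y: M = 1.36×10⁻³
  sample U: M = 1.19×10⁻³
  sample S: M = 0.747×10⁻³
The maximum is for sample L.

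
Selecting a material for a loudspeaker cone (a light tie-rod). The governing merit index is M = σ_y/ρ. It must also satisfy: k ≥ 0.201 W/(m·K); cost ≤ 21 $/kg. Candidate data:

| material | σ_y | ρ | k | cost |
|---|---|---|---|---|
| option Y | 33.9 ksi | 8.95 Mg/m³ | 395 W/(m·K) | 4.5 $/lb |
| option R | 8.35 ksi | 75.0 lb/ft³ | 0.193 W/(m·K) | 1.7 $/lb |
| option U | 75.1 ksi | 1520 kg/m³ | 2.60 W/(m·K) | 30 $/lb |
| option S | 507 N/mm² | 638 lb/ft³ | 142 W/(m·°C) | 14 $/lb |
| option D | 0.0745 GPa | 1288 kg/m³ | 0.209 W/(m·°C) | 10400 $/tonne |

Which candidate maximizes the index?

option D

Screen on constraints: k ≥ 0.201 W/(m·K); cost ≤ 21 $/kg. Survivors: option Y, option D.
Putting every candidate on a common basis:
  option Y: σ_y = 233.7 MPa, ρ = 8950 kg/m³
  option D: σ_y = 74.50 MPa, ρ = 1288 kg/m³
  option D: M = 57.8 kN·m/kg
  option Y: M = 26.1 kN·m/kg
Option D has the largest M.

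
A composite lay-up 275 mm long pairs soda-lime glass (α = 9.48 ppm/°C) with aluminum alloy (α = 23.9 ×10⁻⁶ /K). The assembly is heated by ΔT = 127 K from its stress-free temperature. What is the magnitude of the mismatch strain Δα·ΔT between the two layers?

1.83×10⁻³

Δα = |9.48 − 23.9|×10⁻⁶/K = 14.4×10⁻⁶/K.
Mismatch strain = Δα·ΔT = 14.4×10⁻⁶ × 127.0 = 1.83×10⁻³.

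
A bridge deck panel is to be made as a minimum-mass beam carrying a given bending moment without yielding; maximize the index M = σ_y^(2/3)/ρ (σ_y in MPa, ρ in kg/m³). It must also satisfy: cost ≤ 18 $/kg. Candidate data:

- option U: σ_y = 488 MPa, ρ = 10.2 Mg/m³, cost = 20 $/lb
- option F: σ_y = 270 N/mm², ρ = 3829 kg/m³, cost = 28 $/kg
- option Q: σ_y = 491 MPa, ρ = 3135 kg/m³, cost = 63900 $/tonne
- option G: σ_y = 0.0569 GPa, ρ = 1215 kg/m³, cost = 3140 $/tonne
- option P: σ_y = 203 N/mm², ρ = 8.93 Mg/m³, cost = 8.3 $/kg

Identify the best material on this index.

Screen on constraints: cost ≤ 18 $/kg. Survivors: option G, option P.
Convert each candidate to consistent units, then evaluate M:
  option G: σ_y = 56.90 MPa, ρ = 1215 kg/m³
  option P: σ_y = 203.0 MPa, ρ = 8930 kg/m³
  option G: M = 12.2×10⁻³
  option P: M = 3.87×10⁻³
Highest index: option G.

option G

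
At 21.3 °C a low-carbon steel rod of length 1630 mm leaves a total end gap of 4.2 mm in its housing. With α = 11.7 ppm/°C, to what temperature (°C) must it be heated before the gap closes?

α·L₀·ΔT = 4.2 mm ⇒ ΔT = 4.2 / (11.7×10⁻⁶ × 1630.0) = 220.2 K.
T = 21.3 + 220.2 = 241.5 °C.

242 °C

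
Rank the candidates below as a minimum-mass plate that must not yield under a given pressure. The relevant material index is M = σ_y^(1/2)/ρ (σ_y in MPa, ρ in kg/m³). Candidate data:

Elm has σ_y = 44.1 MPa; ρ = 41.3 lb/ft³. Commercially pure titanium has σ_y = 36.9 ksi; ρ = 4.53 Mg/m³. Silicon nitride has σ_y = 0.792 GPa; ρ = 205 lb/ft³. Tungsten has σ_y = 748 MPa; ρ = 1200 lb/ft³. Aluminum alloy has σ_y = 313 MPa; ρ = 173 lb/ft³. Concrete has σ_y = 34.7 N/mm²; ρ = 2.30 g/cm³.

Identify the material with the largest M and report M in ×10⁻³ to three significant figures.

Convert each candidate to consistent units, then evaluate M:
  elm: σ_y = 44.10 MPa, ρ = 661.6 kg/m³
  commercially pure titanium: σ_y = 254.4 MPa, ρ = 4530 kg/m³
  silicon nitride: σ_y = 792.0 MPa, ρ = 3284 kg/m³
  tungsten: σ_y = 748.0 MPa, ρ = 19220 kg/m³
  aluminum alloy: σ_y = 313.0 MPa, ρ = 2771 kg/m³
  concrete: σ_y = 34.70 MPa, ρ = 2300 kg/m³
  elm: M = 10.0×10⁻³
  silicon nitride: M = 8.57×10⁻³
  aluminum alloy: M = 6.38×10⁻³
  commercially pure titanium: M = 3.52×10⁻³
  concrete: M = 2.56×10⁻³
  tungsten: M = 1.42×10⁻³
Elm has the largest M.

elm, M = 10.0×10⁻³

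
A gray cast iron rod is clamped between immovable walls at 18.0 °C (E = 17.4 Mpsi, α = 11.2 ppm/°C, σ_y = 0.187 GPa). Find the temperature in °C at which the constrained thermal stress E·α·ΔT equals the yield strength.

157 °C

E = 17.4 Mpsi = 120.0 GPa.
σ_y = 0.187 GPa = 187.0 MPa.
E·α·ΔT = 187.0 MPa ⇒ ΔT = 187.0 / (120.0×10³ × 11.2×10⁻⁶) = 139.2 K.
T = 18.0 + 139.2 = 157.2 °C.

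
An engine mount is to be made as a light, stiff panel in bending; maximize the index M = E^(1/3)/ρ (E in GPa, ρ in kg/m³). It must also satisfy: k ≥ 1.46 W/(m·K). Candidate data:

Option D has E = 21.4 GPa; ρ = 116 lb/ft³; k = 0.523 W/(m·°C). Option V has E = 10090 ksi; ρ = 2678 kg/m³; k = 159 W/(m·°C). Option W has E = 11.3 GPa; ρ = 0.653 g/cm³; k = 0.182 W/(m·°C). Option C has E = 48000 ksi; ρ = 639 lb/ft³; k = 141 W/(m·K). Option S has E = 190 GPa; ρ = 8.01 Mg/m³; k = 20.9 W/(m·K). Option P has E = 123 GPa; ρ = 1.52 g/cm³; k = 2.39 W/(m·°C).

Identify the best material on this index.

option P

Screen on constraints: k ≥ 1.46 W/(m·K). Survivors: option V, option C, option S, option P.
Normalizing units and computing the index:
  option V: E = 69.57 GPa, ρ = 2678 kg/m³
  option C: E = 330.9 GPa, ρ = 10240 kg/m³
  option S: E = 190.0 GPa, ρ = 8010 kg/m³
  option P: E = 123.0 GPa, ρ = 1520 kg/m³
  option P: M = 3.27×10⁻³
  option V: M = 1.54×10⁻³
  option S: M = 0.718×10⁻³
  option C: M = 0.676×10⁻³
Option P has the largest M.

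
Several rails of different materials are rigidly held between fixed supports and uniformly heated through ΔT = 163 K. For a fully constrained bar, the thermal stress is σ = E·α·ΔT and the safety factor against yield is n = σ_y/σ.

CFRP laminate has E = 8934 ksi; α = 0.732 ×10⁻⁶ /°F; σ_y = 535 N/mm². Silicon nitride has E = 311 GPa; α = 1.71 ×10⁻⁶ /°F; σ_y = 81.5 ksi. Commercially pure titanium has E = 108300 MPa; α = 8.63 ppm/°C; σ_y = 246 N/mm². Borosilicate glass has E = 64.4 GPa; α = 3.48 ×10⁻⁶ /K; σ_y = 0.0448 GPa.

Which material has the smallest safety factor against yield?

borosilicate glass

Per material, after unit conversion:
  CFRP laminate: E = 61.60, α = 1.32, σ_y = 535.0 → σ = 13.2 MPa, n = 40.4
  silicon nitride: E = 311.0, α = 3.08, σ_y = 561.9 → σ = 156 MPa, n = 3.60
  commercially pure titanium: E = 108.3, α = 8.63, σ_y = 246.0 → σ = 152 MPa, n = 1.61
  borosilicate glass: E = 64.40, α = 3.48, σ_y = 44.80 → σ = 36.5 MPa, n = 1.23
Borosilicate glass has the lowest safety factor, n = 1.23.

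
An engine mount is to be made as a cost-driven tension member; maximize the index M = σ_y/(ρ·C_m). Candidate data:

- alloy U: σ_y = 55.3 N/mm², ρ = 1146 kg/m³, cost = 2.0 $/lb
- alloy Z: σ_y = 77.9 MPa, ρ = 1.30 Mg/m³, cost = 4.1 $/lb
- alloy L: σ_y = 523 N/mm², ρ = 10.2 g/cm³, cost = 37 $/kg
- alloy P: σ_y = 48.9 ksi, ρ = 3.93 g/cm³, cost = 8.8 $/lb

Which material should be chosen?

alloy U

Normalizing units and computing the index:
  alloy U: σ_y = 55.30 MPa, ρ = 1146 kg/m³, cost = 4.409 $/kg
  alloy Z: σ_y = 77.90 MPa, ρ = 1300 kg/m³, cost = 9.039 $/kg
  alloy L: σ_y = 523.0 MPa, ρ = 10200 kg/m³, cost = 37.00 $/kg
  alloy P: σ_y = 337.2 MPa, ρ = 3930 kg/m³, cost = 19.40 $/kg
  alloy U: M = 10.9 kN·m per $
  alloy Z: M = 6.63 kN·m per $
  alloy P: M = 4.42 kN·m per $
  alloy L: M = 1.39 kN·m per $
Alloy U has the largest M.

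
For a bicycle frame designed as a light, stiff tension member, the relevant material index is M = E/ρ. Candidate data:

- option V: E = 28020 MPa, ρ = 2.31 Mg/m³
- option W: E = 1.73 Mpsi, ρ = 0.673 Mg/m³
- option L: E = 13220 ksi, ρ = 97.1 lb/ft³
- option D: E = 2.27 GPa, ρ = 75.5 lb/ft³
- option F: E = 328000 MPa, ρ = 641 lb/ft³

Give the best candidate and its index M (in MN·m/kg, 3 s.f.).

Normalizing units and computing the index:
  option V: E = 28.02 GPa, ρ = 2310 kg/m³
  option W: E = 11.93 GPa, ρ = 673.0 kg/m³
  option L: E = 91.15 GPa, ρ = 1555 kg/m³
  option D: E = 2.270 GPa, ρ = 1209 kg/m³
  option F: E = 328.0 GPa, ρ = 10270 kg/m³
  option L: M = 58.6 MN·m/kg
  option F: M = 31.9 MN·m/kg
  option W: M = 17.7 MN·m/kg
  option V: M = 12.1 MN·m/kg
  option D: M = 1.88 MN·m/kg
Highest index: option L.

option L, M = 58.6 MN·m/kg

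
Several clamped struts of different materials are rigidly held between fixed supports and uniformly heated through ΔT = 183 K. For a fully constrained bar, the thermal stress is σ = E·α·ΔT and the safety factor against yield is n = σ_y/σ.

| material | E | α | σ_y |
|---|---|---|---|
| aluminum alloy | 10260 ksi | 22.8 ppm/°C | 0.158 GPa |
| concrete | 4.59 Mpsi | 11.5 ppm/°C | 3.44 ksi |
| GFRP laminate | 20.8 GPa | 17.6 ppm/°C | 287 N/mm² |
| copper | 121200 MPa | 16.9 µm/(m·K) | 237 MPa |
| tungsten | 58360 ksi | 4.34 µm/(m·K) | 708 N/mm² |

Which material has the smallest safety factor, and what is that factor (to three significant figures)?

concrete, n = 0.356

With everything in SI (GPa, ×10⁻⁶/K, MPa):
  aluminum alloy: E = 70.74, α = 22.8, σ_y = 158.0 → σ = 295 MPa, n = 0.535
  concrete: E = 31.65, α = 11.5, σ_y = 23.72 → σ = 66.6 MPa, n = 0.356
  GFRP laminate: E = 20.80, α = 17.6, σ_y = 287.0 → σ = 67.0 MPa, n = 4.28
  copper: E = 121.2, α = 16.9, σ_y = 237.0 → σ = 375 MPa, n = 0.632
  tungsten: E = 402.4, α = 4.34, σ_y = 708.0 → σ = 320 MPa, n = 2.22
Concrete has the lowest safety factor, n = 0.356.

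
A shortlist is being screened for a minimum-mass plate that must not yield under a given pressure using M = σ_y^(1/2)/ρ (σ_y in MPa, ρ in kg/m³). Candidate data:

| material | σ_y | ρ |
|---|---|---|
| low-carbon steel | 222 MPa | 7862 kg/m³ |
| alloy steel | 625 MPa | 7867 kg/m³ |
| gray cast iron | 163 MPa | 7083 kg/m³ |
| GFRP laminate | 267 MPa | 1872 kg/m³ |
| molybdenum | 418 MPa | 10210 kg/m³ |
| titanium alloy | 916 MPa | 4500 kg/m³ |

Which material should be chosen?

Computing M directly (units already consistent):
  GFRP laminate: M = 8.73×10⁻³
  titanium alloy: M = 6.73×10⁻³
  alloy steel: M = 3.18×10⁻³
  molybdenum: M = 2.00×10⁻³
  low-carbon steel: M = 1.90×10⁻³
  gray cast iron: M = 1.80×10⁻³
GFRP laminate ranks first.

GFRP laminate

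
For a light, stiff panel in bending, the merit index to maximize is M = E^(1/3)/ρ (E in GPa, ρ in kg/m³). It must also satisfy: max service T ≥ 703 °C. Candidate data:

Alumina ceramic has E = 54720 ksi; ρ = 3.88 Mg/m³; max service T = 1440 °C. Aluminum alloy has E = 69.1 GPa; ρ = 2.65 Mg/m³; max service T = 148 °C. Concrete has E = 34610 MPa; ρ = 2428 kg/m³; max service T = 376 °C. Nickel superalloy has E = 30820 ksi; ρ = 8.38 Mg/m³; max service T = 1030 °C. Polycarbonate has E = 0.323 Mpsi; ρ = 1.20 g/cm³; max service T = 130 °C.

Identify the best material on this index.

Screen on constraints: max service T ≥ 703 °C. Survivors: alumina ceramic, nickel superalloy.
After converting to SI:
  alumina ceramic: E = 377.3 GPa, ρ = 3880 kg/m³
  nickel superalloy: E = 212.5 GPa, ρ = 8380 kg/m³
  alumina ceramic: M = 1.86×10⁻³
  nickel superalloy: M = 0.712×10⁻³
Alumina ceramic has the largest M.

alumina ceramic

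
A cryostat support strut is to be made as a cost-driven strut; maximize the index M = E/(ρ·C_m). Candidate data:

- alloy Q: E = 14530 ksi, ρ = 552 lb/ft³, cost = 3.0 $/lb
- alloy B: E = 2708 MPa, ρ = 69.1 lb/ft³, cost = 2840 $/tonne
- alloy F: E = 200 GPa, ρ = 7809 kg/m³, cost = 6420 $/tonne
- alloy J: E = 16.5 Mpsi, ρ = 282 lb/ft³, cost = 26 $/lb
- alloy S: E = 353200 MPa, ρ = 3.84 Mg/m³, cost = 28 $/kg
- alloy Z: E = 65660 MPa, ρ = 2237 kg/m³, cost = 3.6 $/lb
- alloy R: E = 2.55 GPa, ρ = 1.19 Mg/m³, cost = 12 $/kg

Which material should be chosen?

alloy F

Putting every candidate on a common basis:
  alloy Q: E = 100.2 GPa, ρ = 8842 kg/m³, cost = 6.614 $/kg
  alloy B: E = 2.708 GPa, ρ = 1107 kg/m³, cost = 2.840 $/kg
  alloy F: E = 200.0 GPa, ρ = 7809 kg/m³, cost = 6.420 $/kg
  alloy J: E = 113.8 GPa, ρ = 4517 kg/m³, cost = 57.32 $/kg
  alloy S: E = 353.2 GPa, ρ = 3840 kg/m³, cost = 28.00 $/kg
  alloy Z: E = 65.66 GPa, ρ = 2237 kg/m³, cost = 7.937 $/kg
  alloy R: E = 2.550 GPa, ρ = 1190 kg/m³, cost = 12.00 $/kg
  alloy F: M = 3.99 MN·m per $
  alloy Z: M = 3.70 MN·m per $
  alloy S: M = 3.28 MN·m per $
  alloy Q: M = 1.71 MN·m per $
  alloy B: M = 0.861 MN·m per $
  alloy J: M = 0.439 MN·m per $
  alloy R: M = 0.179 MN·m per $
Alloy F has the largest M.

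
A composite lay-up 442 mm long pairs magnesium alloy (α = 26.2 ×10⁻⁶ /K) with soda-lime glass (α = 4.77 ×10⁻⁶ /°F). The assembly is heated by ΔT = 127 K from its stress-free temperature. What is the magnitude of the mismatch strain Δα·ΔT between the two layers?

soda-lime glass: α = 4.77×10⁻⁶/°F × 9/5 = 8.59×10⁻⁶/K.
Δα = |26.2 − 8.59|×10⁻⁶/K = 17.6×10⁻⁶/K.
Mismatch strain = Δα·ΔT = 17.6×10⁻⁶ × 127.0 = 2.24×10⁻³.

2.24×10⁻³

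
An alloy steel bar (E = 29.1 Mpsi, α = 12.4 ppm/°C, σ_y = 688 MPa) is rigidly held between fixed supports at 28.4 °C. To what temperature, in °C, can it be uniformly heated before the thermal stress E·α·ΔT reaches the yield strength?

E = 29.1 Mpsi = 200.6 GPa.
E·α·ΔT = 688.0 MPa ⇒ ΔT = 688.0 / (200.6×10³ × 12.4×10⁻⁶) = 276.5 K.
T = 28.4 + 276.5 = 304.9 °C.

305 °C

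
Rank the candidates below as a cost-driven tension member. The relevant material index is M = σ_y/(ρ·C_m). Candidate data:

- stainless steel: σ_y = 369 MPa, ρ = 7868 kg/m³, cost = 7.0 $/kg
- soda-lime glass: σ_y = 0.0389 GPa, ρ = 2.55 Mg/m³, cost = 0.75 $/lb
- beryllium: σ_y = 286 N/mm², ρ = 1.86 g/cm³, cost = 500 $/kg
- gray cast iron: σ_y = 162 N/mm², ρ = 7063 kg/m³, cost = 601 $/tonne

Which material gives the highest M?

After converting to SI:
  stainless steel: σ_y = 369.0 MPa, ρ = 7868 kg/m³, cost = 7.000 $/kg
  soda-lime glass: σ_y = 38.90 MPa, ρ = 2550 kg/m³, cost = 1.653 $/kg
  beryllium: σ_y = 286.0 MPa, ρ = 1860 kg/m³, cost = 500.0 $/kg
  gray cast iron: σ_y = 162.0 MPa, ρ = 7063 kg/m³, cost = 0.6010 $/kg
  gray cast iron: M = 38.2 kN·m per $
  soda-lime glass: M = 9.23 kN·m per $
  stainless steel: M = 6.70 kN·m per $
  beryllium: M = 0.308 kN·m per $
Highest index: gray cast iron.

gray cast iron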